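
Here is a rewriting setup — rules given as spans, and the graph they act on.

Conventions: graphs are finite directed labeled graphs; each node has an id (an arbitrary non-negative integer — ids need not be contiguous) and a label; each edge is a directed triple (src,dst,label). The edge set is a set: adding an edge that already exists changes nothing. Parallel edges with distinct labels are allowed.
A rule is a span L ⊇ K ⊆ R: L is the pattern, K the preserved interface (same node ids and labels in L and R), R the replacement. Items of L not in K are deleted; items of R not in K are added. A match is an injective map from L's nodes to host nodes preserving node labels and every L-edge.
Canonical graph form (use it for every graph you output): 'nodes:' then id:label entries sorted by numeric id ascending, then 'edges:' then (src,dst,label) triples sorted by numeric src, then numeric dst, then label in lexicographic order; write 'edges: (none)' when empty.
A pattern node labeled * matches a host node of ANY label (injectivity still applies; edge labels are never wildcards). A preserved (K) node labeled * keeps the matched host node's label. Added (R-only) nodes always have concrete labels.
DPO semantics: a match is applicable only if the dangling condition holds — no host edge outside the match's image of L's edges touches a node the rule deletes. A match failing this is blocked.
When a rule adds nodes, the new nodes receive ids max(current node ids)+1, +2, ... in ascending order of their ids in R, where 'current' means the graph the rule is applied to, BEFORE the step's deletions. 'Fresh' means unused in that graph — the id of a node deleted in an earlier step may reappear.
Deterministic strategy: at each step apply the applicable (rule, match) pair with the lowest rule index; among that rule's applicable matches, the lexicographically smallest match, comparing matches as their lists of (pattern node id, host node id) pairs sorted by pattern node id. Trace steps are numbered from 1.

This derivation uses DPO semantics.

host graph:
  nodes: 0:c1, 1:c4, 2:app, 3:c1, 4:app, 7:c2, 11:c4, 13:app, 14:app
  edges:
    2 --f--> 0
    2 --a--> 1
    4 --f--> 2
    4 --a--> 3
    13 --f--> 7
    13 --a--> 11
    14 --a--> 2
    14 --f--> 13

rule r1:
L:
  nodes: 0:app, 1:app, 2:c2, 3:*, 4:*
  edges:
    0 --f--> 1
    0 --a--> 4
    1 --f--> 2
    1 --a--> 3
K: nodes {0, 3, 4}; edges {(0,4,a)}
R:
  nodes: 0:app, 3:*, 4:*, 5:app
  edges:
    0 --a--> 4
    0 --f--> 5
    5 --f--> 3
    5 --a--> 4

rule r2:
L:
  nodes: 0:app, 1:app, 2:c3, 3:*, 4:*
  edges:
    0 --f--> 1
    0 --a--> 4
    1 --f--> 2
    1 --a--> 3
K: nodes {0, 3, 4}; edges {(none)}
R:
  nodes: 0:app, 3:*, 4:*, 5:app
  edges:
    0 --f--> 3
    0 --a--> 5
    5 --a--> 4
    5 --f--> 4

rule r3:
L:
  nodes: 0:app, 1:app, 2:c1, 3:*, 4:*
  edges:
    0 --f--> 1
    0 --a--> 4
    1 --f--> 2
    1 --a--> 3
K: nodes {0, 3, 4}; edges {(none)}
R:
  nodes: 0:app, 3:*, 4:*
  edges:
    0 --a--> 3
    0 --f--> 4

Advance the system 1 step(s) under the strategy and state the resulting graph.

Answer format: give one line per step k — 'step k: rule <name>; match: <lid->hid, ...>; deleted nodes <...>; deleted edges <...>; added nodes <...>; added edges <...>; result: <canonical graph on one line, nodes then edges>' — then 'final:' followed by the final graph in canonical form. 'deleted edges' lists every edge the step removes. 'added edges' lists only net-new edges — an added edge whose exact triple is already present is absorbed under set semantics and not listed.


step 1: rule r1; match: 0->14, 1->13, 2->7, 3->11, 4->2; deleted nodes 7, 13; deleted edges (13,7,f); (13,11,a); (14,13,f); added nodes 15; added edges (14,15,f); (15,2,a); (15,11,f); result: nodes: 0:c1, 1:c4, 2:app, 3:c1, 4:app, 11:c4, 14:app, 15:app edges: (2,0,f); (2,1,a); (4,2,f); (4,3,a); (14,2,a); (14,15,f); (15,2,a); (15,11,f)
final:
nodes: 0:c1, 1:c4, 2:app, 3:c1, 4:app, 11:c4, 14:app, 15:app
edges: (2,0,f); (2,1,a); (4,2,f); (4,3,a); (14,2,a); (14,15,f); (15,2,a); (15,11,f)


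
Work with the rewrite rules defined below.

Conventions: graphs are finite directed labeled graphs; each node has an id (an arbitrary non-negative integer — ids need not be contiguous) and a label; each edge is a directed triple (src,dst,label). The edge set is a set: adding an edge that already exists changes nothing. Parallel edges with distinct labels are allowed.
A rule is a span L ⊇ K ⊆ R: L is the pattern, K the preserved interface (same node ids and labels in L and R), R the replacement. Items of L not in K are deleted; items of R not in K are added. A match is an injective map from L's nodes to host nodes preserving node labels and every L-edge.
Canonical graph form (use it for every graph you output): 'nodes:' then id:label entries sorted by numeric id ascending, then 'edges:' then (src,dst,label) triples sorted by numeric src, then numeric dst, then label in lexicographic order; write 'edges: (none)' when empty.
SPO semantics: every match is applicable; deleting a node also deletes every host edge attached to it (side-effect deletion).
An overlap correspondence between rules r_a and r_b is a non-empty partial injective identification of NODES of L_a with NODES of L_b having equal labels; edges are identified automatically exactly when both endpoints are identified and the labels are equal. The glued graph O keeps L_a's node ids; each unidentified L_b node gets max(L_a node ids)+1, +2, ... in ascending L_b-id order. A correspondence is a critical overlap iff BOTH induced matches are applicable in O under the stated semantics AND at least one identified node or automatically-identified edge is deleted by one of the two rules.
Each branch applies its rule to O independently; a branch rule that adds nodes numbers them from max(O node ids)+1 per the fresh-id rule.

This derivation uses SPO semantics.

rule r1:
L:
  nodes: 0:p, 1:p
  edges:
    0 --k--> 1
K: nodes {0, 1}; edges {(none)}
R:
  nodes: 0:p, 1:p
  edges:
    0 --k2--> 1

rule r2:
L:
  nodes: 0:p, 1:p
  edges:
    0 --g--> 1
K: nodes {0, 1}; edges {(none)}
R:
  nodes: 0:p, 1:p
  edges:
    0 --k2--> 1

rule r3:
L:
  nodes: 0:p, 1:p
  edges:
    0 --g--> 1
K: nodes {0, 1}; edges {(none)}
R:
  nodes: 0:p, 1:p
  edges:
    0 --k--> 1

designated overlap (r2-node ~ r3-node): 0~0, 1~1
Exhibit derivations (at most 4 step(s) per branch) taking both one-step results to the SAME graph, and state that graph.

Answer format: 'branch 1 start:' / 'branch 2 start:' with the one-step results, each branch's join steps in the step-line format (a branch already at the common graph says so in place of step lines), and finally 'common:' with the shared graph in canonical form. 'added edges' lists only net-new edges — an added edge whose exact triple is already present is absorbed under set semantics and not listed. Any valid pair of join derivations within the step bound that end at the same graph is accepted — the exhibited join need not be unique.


branch 1 start:
nodes: 0:p, 1:p
edges: (0,1,k2)
branch 2 start:
nodes: 0:p, 1:p
edges: (0,1,k)
branch 1: already at the common graph (0 steps)
branch 2 step 1: rule r1; match: 0->0, 1->1; deleted nodes (none); deleted edges (0,1,k); added nodes (none); added edges (0,1,k2); result: nodes: 0:p, 1:p edges: (0,1,k2)
common:
nodes: 0:p, 1:p
edges: (0,1,k2)


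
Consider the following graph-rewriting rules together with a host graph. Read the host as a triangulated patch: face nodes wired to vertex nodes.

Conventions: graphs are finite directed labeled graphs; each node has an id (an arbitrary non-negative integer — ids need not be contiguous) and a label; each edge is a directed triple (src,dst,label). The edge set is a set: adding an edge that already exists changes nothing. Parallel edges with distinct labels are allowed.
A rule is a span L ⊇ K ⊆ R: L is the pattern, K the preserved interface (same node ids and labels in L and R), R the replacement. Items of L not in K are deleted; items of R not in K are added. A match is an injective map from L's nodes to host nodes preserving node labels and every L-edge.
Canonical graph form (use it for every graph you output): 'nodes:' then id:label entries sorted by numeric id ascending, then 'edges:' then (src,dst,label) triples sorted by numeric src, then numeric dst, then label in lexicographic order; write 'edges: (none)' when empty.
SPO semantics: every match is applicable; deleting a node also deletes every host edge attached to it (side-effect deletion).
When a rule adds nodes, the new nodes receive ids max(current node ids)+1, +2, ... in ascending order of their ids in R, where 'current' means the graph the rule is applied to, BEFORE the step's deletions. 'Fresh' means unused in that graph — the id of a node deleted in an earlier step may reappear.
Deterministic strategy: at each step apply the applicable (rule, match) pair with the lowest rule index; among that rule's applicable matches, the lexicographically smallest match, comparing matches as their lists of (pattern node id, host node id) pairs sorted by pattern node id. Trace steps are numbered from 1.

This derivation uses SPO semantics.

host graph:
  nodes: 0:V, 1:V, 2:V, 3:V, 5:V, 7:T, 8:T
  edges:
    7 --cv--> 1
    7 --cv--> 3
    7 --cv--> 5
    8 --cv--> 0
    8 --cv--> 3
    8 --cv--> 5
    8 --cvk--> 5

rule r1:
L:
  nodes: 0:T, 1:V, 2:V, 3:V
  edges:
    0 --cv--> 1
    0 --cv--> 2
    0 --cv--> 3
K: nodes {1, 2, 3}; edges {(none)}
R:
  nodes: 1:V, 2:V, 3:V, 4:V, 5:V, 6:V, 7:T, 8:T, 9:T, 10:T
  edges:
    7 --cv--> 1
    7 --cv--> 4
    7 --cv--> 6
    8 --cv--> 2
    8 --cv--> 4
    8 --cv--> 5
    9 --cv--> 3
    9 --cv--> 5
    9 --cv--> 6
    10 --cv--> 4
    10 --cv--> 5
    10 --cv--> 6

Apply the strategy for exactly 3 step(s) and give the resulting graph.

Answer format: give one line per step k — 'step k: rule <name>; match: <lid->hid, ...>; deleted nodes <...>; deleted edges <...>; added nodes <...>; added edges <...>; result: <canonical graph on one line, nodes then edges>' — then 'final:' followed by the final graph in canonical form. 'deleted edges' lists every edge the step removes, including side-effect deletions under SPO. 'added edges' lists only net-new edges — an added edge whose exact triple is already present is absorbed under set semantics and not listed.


step 1: rule r1; match: 0->7, 1->1, 2->3, 3->5; deleted nodes 7; deleted edges (7,1,cv); (7,3,cv); (7,5,cv); added nodes 9, 10, 11, 12, 13, 14, 15; added edges (12,1,cv); (12,9,cv); (12,11,cv); (13,3,cv); (13,9,cv); (13,10,cv); (14,5,cv); (14,10,cv); (14,11,cv); (15,9,cv); (15,10,cv); (15,11,cv); result: nodes: 0:V, 1:V, 2:V, 3:V, 5:V, 8:T, 9:V, 10:V, 11:V, 12:T, 13:T, 14:T, 15:T edges: (8,0,cv); (8,3,cv); (8,5,cv); (8,5,cvk); (12,1,cv); (12,9,cv); (12,11,cv); (13,3,cv); (13,9,cv); (13,10,cv); (14,5,cv); (14,10,cv); (14,11,cv); (15,9,cv); (15,10,cv); (15,11,cv)
step 2: rule r1; match: 0->8, 1->0, 2->3, 3->5; deleted nodes 8; deleted edges (8,0,cv); (8,3,cv); (8,5,cv); (8,5,cvk); added nodes 16, 17, 18, 19, 20, 21, 22; added edges (19,0,cv); (19,16,cv); (19,18,cv); (20,3,cv); (20,16,cv); (20,17,cv); (21,5,cv); (21,17,cv); (21,18,cv); (22,16,cv); (22,17,cv); (22,18,cv); result: nodes: 0:V, 1:V, 2:V, 3:V, 5:V, 9:V, 10:V, 11:V, 12:T, 13:T, 14:T, 15:T, 16:V, 17:V, 18:V, 19:T, 20:T, 21:T, 22:T edges: (12,1,cv); (12,9,cv); (12,11,cv); (13,3,cv); (13,9,cv); (13,10,cv); (14,5,cv); (14,10,cv); (14,11,cv); (15,9,cv); (15,10,cv); (15,11,cv); (19,0,cv); (19,16,cv); (19,18,cv); (20,3,cv); (20,16,cv); (20,17,cv); (21,5,cv); (21,17,cv); (21,18,cv); (22,16,cv); (22,17,cv); (22,18,cv)
step 3: rule r1; match: 0->12, 1->1, 2->9, 3->11; deleted nodes 12; deleted edges (12,1,cv); (12,9,cv); (12,11,cv); added nodes 23, 24, 25, 26, 27, 28, 29; added edges (26,1,cv); (26,23,cv); (26,25,cv); (27,9,cv); (27,23,cv); (27,24,cv); (28,11,cv); (28,24,cv); (28,25,cv); (29,23,cv); (29,24,cv); (29,25,cv); result: nodes: 0:V, 1:V, 2:V, 3:V, 5:V, 9:V, 10:V, 11:V, 13:T, 14:T, 15:T, 16:V, 17:V, 18:V, 19:T, 20:T, 21:T, 22:T, 23:V, 24:V, 25:V, 26:T, 27:T, 28:T, 29:T edges: (13,3,cv); (13,9,cv); (13,10,cv); (14,5,cv); (14,10,cv); (14,11,cv); (15,9,cv); (15,10,cv); (15,11,cv); (19,0,cv); (19,16,cv); (19,18,cv); (20,3,cv); (20,16,cv); (20,17,cv); (21,5,cv); (21,17,cv); (21,18,cv); (22,16,cv); (22,17,cv); (22,18,cv); (26,1,cv); (26,23,cv); (26,25,cv); (27,9,cv); (27,23,cv); (27,24,cv); (28,11,cv); (28,24,cv); (28,25,cv); (29,23,cv); (29,24,cv); (29,25,cv)
final:
nodes: 0:V, 1:V, 2:V, 3:V, 5:V, 9:V, 10:V, 11:V, 13:T, 14:T, 15:T, 16:V, 17:V, 18:V, 19:T, 20:T, 21:T, 22:T, 23:V, 24:V, 25:V, 26:T, 27:T, 28:T, 29:T
edges: (13,3,cv); (13,9,cv); (13,10,cv); (14,5,cv); (14,10,cv); (14,11,cv); (15,9,cv); (15,10,cv); (15,11,cv); (19,0,cv); (19,16,cv); (19,18,cv); (20,3,cv); (20,16,cv); (20,17,cv); (21,5,cv); (21,17,cv); (21,18,cv); (22,16,cv); (22,17,cv); (22,18,cv); (26,1,cv); (26,23,cv); (26,25,cv); (27,9,cv); (27,23,cv); (27,24,cv); (28,11,cv); (28,24,cv); (28,25,cv); (29,23,cv); (29,24,cv); (29,25,cv)


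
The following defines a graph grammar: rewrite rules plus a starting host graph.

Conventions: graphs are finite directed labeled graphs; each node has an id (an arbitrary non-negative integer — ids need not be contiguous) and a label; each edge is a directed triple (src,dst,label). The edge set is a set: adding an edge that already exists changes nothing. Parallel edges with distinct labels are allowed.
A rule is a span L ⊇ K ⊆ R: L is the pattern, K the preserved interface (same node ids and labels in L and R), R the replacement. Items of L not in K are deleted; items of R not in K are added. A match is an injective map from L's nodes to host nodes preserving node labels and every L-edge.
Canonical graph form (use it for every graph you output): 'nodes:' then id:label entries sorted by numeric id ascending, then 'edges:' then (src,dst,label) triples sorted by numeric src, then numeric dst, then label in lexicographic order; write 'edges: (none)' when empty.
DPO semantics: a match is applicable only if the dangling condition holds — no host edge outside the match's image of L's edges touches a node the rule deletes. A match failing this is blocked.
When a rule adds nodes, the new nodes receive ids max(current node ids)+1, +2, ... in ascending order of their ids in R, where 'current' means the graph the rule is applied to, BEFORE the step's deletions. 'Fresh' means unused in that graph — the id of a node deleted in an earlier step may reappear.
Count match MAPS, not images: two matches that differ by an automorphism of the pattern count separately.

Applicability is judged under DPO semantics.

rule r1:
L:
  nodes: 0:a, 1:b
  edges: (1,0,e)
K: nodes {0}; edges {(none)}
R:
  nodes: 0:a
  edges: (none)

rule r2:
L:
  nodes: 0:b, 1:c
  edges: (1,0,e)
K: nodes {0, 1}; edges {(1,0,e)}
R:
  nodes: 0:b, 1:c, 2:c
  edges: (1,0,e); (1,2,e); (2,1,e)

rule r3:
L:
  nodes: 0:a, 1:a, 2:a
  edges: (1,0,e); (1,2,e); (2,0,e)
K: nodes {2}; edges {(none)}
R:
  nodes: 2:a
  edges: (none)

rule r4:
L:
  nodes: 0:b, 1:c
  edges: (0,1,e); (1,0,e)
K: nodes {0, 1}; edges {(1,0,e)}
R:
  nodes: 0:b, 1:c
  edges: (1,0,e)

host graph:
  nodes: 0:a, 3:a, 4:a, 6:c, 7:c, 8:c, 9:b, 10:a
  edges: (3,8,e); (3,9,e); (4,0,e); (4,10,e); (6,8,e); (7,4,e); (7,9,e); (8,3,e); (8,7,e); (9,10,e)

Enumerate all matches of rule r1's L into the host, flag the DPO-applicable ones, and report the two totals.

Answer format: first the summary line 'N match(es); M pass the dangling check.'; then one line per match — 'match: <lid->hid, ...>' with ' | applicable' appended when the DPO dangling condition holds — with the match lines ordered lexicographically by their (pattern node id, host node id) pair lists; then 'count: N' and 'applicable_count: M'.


1 match(es); 0 pass the dangling check.
match: 0->10, 1->9
count: 1
applicable_count: 0


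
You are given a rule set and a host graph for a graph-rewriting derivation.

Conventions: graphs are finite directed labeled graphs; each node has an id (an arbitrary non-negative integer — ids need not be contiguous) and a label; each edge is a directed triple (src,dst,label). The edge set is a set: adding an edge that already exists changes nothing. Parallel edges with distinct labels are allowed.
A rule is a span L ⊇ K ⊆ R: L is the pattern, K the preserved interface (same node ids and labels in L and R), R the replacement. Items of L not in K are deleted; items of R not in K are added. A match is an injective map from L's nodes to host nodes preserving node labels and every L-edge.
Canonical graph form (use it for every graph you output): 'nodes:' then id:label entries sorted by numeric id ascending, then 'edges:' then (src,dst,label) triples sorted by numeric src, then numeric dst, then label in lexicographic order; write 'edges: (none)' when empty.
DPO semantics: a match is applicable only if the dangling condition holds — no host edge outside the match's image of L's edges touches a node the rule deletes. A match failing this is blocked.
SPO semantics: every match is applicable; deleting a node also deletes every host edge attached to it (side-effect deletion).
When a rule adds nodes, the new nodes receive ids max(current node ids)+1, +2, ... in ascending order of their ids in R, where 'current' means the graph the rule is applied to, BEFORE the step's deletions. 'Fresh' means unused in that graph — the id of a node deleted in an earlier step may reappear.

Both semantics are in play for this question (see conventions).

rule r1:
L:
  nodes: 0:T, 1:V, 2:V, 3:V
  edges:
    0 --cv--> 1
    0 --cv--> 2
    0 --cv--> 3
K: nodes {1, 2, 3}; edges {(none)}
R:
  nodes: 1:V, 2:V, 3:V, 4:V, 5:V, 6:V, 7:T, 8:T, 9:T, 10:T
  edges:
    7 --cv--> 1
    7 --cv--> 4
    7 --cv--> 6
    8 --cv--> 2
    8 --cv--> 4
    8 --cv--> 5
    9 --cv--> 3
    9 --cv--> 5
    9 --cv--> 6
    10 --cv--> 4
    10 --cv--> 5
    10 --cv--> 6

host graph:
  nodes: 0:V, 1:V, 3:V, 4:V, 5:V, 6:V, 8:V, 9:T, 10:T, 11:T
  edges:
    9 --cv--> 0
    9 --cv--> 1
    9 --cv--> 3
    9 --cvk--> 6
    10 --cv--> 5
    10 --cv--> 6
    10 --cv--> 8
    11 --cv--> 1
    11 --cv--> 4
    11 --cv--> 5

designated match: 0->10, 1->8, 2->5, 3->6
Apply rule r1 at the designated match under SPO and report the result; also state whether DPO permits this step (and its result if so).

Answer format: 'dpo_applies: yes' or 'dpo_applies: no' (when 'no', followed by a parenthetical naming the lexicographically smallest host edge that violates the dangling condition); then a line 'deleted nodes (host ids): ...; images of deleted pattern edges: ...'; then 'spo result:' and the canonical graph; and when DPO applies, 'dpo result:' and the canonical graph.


dpo_applies: yes
deleted nodes (host ids): 10; images of deleted pattern edges: (10,5,cv); (10,6,cv); (10,8,cv)
spo result:
nodes: 0:V, 1:V, 3:V, 4:V, 5:V, 6:V, 8:V, 9:T, 11:T, 12:V, 13:V, 14:V, 15:T, 16:T, 17:T, 18:T
edges: (9,0,cv); (9,1,cv); (9,3,cv); (9,6,cvk); (11,1,cv); (11,4,cv); (11,5,cv); (15,8,cv); (15,12,cv); (15,14,cv); (16,5,cv); (16,12,cv); (16,13,cv); (17,6,cv); (17,13,cv); (17,14,cv); (18,12,cv); (18,13,cv); (18,14,cv)
dpo result:
nodes: 0:V, 1:V, 3:V, 4:V, 5:V, 6:V, 8:V, 9:T, 11:T, 12:V, 13:V, 14:V, 15:T, 16:T, 17:T, 18:T
edges: (9,0,cv); (9,1,cv); (9,3,cv); (9,6,cvk); (11,1,cv); (11,4,cv); (11,5,cv); (15,8,cv); (15,12,cv); (15,14,cv); (16,5,cv); (16,12,cv); (16,13,cv); (17,6,cv); (17,13,cv); (17,14,cv); (18,12,cv); (18,13,cv); (18,14,cv)


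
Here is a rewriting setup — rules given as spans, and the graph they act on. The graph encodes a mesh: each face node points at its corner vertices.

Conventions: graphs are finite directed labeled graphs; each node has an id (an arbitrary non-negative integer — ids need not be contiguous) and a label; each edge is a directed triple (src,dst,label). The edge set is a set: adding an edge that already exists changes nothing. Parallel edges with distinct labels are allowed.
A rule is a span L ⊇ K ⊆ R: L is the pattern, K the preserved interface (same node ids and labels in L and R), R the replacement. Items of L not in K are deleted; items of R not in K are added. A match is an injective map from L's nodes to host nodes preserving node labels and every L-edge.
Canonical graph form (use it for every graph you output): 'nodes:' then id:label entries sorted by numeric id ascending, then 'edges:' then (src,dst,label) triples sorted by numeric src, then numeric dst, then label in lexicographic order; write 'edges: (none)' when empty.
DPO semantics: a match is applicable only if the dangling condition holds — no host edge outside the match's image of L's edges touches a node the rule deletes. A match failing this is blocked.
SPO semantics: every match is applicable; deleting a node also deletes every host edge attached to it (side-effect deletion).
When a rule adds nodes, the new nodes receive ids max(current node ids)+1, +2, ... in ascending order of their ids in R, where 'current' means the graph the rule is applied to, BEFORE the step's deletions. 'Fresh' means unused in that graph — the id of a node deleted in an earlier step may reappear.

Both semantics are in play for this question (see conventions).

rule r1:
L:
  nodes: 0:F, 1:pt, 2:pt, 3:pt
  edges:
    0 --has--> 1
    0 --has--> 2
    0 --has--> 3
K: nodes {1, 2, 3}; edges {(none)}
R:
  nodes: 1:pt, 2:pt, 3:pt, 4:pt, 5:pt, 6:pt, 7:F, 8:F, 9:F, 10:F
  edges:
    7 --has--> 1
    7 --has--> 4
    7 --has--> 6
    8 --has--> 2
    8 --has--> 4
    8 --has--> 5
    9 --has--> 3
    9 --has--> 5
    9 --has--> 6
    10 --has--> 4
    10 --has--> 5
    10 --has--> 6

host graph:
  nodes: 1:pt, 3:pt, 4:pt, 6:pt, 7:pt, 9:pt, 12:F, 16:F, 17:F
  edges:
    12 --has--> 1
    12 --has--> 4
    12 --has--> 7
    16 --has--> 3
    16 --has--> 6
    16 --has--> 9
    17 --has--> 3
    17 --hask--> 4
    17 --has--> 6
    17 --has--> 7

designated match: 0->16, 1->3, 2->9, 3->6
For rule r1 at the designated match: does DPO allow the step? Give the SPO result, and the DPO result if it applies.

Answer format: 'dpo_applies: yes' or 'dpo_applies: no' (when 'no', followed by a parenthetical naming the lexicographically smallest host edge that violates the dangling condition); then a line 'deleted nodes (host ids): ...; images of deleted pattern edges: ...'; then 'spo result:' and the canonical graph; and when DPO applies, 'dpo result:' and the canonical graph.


dpo_applies: yes
deleted nodes (host ids): 16; images of deleted pattern edges: (16,3,has); (16,6,has); (16,9,has)
spo result:
nodes: 1:pt, 3:pt, 4:pt, 6:pt, 7:pt, 9:pt, 12:F, 17:F, 18:pt, 19:pt, 20:pt, 21:F, 22:F, 23:F, 24:F
edges: (12,1,has); (12,4,has); (12,7,has); (17,3,has); (17,4,hask); (17,6,has); (17,7,has); (21,3,has); (21,18,has); (21,20,has); (22,9,has); (22,18,has); (22,19,has); (23,6,has); (23,19,has); (23,20,has); (24,18,has); (24,19,has); (24,20,has)
dpo result:
nodes: 1:pt, 3:pt, 4:pt, 6:pt, 7:pt, 9:pt, 12:F, 17:F, 18:pt, 19:pt, 20:pt, 21:F, 22:F, 23:F, 24:F
edges: (12,1,has); (12,4,has); (12,7,has); (17,3,has); (17,4,hask); (17,6,has); (17,7,has); (21,3,has); (21,18,has); (21,20,has); (22,9,has); (22,18,has); (22,19,has); (23,6,has); (23,19,has); (23,20,has); (24,18,has); (24,19,has); (24,20,has)


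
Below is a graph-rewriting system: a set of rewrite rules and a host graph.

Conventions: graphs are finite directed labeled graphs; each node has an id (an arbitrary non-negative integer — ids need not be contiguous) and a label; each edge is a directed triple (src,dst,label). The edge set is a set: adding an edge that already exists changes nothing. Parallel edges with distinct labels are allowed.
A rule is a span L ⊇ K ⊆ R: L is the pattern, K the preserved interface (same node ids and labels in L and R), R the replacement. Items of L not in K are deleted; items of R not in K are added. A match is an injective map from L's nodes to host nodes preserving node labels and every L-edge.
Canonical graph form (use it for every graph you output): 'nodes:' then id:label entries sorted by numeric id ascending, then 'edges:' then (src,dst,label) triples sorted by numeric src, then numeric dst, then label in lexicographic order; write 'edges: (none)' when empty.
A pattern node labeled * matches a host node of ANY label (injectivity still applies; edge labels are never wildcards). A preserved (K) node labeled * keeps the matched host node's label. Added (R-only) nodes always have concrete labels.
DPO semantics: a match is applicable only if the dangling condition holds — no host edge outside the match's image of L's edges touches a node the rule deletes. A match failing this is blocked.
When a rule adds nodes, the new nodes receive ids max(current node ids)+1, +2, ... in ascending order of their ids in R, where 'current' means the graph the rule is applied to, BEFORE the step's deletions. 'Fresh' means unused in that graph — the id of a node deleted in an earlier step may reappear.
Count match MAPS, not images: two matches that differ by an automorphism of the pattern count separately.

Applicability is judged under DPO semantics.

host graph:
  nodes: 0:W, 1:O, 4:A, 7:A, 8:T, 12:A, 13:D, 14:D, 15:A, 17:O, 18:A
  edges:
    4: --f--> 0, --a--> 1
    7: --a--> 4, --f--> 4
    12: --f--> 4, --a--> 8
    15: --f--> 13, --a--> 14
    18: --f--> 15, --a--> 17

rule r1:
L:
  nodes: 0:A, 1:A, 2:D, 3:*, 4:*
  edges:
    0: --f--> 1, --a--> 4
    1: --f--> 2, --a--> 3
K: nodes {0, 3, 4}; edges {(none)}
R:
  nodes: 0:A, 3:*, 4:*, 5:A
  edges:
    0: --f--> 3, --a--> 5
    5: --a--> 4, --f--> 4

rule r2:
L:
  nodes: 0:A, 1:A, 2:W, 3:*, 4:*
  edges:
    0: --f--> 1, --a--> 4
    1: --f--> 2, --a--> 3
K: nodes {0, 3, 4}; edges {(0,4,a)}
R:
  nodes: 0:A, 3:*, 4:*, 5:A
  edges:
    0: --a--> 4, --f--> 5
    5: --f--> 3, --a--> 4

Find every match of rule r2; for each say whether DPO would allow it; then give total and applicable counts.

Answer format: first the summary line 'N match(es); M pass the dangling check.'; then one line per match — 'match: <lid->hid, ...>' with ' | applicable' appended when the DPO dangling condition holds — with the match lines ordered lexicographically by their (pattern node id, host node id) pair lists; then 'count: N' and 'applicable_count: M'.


1 match(es); 0 pass the dangling check.
match: 0->12, 1->4, 2->0, 3->1, 4->8
count: 1
applicable_count: 0


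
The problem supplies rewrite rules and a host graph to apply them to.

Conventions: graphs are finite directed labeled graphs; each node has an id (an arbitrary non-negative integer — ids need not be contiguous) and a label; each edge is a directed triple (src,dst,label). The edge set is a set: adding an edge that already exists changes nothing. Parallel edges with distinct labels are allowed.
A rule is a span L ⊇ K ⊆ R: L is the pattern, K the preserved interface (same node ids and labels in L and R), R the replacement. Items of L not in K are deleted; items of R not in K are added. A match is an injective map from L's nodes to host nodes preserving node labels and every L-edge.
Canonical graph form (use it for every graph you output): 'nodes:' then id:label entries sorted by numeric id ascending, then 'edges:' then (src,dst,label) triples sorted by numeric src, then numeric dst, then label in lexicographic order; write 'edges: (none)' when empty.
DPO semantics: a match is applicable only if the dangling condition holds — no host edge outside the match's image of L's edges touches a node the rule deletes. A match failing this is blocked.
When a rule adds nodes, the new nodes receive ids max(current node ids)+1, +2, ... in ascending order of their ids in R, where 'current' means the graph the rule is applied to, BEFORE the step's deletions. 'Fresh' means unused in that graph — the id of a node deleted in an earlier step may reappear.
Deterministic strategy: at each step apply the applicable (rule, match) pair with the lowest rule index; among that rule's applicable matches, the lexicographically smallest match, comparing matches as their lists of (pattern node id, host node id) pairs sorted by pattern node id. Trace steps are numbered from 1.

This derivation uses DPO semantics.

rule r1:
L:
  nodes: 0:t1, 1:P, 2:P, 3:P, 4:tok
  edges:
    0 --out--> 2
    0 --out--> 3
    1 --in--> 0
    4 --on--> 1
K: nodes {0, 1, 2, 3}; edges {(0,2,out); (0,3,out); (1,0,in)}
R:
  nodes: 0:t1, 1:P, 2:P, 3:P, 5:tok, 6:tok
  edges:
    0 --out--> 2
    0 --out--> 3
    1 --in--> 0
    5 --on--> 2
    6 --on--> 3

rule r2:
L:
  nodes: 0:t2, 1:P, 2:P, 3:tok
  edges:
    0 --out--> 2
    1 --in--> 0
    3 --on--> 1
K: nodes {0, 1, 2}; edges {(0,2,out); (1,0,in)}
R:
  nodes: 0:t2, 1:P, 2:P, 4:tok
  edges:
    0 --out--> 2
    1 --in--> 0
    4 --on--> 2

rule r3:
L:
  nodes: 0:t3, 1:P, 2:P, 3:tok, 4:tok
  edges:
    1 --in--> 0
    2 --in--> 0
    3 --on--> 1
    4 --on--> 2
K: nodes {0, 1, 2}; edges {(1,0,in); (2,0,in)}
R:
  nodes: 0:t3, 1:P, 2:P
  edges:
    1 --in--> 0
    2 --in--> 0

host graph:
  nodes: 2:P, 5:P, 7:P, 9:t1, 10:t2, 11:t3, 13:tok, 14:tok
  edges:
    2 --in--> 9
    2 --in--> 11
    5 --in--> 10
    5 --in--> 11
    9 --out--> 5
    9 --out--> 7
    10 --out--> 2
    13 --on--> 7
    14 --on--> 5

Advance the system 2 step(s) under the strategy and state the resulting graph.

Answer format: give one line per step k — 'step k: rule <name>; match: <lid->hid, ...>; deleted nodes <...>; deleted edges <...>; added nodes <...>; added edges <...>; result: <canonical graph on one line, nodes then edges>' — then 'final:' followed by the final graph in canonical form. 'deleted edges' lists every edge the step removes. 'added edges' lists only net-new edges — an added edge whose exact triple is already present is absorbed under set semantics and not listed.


step 1: rule r2; match: 0->10, 1->5, 2->2, 3->14; deleted nodes 14; deleted edges (14,5,on); added nodes 15; added edges (15,2,on); result: nodes: 2:P, 5:P, 7:P, 9:t1, 10:t2, 11:t3, 13:tok, 15:tok edges: (2,9,in); (2,11,in); (5,10,in); (5,11,in); (9,5,out); (9,7,out); (10,2,out); (13,7,on); (15,2,on)
step 2: rule r1; match: 0->9, 1->2, 2->5, 3->7, 4->15; deleted nodes 15; deleted edges (15,2,on); added nodes 16, 17; added edges (16,5,on); (17,7,on); result: nodes: 2:P, 5:P, 7:P, 9:t1, 10:t2, 11:t3, 13:tok, 16:tok, 17:tok edges: (2,9,in); (2,11,in); (5,10,in); (5,11,in); (9,5,out); (9,7,out); (10,2,out); (13,7,on); (16,5,on); (17,7,on)
final:
nodes: 2:P, 5:P, 7:P, 9:t1, 10:t2, 11:t3, 13:tok, 16:tok, 17:tok
edges: (2,9,in); (2,11,in); (5,10,in); (5,11,in); (9,5,out); (9,7,out); (10,2,out); (13,7,on); (16,5,on); (17,7,on)


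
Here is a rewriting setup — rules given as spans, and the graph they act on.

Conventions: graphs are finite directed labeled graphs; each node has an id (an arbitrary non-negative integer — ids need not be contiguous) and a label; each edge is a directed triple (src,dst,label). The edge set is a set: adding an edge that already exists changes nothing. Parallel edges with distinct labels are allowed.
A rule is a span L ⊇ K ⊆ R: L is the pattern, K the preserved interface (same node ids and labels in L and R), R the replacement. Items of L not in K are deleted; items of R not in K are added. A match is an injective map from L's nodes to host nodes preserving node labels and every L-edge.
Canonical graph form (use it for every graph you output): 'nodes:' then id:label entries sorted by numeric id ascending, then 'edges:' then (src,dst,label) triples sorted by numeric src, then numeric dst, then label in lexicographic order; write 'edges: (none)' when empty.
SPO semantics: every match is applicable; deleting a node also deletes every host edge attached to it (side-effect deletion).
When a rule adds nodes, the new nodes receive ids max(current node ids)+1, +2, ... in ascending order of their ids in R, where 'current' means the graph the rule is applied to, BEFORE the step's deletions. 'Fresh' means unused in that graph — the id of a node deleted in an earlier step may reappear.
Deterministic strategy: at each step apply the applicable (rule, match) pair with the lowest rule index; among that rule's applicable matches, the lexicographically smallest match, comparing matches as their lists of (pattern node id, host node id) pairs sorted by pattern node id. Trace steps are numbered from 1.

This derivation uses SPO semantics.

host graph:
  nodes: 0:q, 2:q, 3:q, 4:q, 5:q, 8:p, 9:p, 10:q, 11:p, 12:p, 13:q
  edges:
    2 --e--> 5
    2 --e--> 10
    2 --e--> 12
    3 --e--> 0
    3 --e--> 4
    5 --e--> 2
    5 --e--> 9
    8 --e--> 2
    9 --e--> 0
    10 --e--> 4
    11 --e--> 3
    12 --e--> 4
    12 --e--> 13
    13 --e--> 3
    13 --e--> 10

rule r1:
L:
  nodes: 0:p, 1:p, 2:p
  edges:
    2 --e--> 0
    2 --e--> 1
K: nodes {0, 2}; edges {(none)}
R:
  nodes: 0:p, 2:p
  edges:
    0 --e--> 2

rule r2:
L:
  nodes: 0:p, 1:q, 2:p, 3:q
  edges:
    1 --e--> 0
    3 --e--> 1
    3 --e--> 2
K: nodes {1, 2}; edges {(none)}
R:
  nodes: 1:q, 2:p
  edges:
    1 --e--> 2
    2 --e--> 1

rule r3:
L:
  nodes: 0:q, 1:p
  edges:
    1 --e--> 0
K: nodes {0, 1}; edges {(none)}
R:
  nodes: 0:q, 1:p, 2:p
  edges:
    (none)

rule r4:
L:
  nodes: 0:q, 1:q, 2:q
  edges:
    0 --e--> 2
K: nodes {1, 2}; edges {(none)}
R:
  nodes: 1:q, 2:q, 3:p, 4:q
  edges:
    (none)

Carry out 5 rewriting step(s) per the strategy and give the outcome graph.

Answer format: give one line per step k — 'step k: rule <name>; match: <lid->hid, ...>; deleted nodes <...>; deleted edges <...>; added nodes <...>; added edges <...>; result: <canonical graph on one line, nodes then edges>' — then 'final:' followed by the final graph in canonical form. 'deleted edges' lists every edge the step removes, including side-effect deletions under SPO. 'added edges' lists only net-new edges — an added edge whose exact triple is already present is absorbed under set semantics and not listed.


step 1: rule r2; match: 0->9, 1->5, 2->12, 3->2; deleted nodes 2, 9; deleted edges (2,5,e); (2,10,e); (2,12,e); (5,2,e); (5,9,e); (8,2,e); (9,0,e); added nodes (none); added edges (5,12,e); (12,5,e); result: nodes: 0:q, 3:q, 4:q, 5:q, 8:p, 10:q, 11:p, 12:p, 13:q edges: (3,0,e); (3,4,e); (5,12,e); (10,4,e); (11,3,e); (12,4,e); (12,5,e); (12,13,e); (13,3,e); (13,10,e)
step 2: rule r3; match: 0->3, 1->11; deleted nodes (none); deleted edges (11,3,e); added nodes 14; added edges (none); result: nodes: 0:q, 3:q, 4:q, 5:q, 8:p, 10:q, 11:p, 12:p, 13:q, 14:p edges: (3,0,e); (3,4,e); (5,12,e); (10,4,e); (12,4,e); (12,5,e); (12,13,e); (13,3,e); (13,10,e)
step 3: rule r3; match: 0->4, 1->12; deleted nodes (none); deleted edges (12,4,e); added nodes 15; added edges (none); result: nodes: 0:q, 3:q, 4:q, 5:q, 8:p, 10:q, 11:p, 12:p, 13:q, 14:p, 15:p edges: (3,0,e); (3,4,e); (5,12,e); (10,4,e); (12,5,e); (12,13,e); (13,3,e); (13,10,e)
step 4: rule r3; match: 0->5, 1->12; deleted nodes (none); deleted edges (12,5,e); added nodes 16; added edges (none); result: nodes: 0:q, 3:q, 4:q, 5:q, 8:p, 10:q, 11:p, 12:p, 13:q, 14:p, 15:p, 16:p edges: (3,0,e); (3,4,e); (5,12,e); (10,4,e); (12,13,e); (13,3,e); (13,10,e)
step 5: rule r3; match: 0->13, 1->12; deleted nodes (none); deleted edges (12,13,e); added nodes 17; added edges (none); result: nodes: 0:q, 3:q, 4:q, 5:q, 8:p, 10:q, 11:p, 12:p, 13:q, 14:p, 15:p, 16:p, 17:p edges: (3,0,e); (3,4,e); (5,12,e); (10,4,e); (13,3,e); (13,10,e)
final:
nodes: 0:q, 3:q, 4:q, 5:q, 8:p, 10:q, 11:p, 12:p, 13:q, 14:p, 15:p, 16:p, 17:p
edges: (3,0,e); (3,4,e); (5,12,e); (10,4,e); (13,3,e); (13,10,e)


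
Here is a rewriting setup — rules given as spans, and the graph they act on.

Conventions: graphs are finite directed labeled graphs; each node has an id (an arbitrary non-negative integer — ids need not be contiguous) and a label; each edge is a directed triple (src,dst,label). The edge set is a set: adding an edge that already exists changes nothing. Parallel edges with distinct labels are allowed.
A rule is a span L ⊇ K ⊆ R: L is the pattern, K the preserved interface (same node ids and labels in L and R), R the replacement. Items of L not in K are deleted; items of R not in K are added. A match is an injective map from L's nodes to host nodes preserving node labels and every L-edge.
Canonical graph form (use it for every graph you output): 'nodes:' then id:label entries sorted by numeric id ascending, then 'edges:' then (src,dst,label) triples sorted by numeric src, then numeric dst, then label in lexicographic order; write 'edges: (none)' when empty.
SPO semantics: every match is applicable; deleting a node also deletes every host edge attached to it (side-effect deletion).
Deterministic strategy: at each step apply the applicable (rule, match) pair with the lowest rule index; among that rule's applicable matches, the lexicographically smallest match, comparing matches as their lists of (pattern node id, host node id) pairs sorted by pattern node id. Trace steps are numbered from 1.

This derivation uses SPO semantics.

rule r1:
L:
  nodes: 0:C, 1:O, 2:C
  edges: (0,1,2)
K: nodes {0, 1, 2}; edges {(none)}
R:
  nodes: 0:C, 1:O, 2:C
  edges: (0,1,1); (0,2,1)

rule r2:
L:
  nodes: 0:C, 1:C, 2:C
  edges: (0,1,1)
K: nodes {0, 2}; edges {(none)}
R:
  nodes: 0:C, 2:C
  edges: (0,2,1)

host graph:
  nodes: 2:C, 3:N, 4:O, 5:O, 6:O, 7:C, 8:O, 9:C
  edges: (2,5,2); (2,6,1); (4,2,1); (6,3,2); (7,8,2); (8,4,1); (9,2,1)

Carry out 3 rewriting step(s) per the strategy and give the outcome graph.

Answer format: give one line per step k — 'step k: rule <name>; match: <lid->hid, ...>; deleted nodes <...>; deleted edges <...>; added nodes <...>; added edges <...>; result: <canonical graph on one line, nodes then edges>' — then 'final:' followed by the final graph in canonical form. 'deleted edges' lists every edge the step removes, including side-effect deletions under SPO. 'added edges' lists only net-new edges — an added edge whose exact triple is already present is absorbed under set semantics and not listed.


step 1: rule r1; match: 0->2, 1->5, 2->7; deleted nodes (none); deleted edges (2,5,2); added nodes (none); added edges (2,5,1); (2,7,1); result: nodes: 2:C, 3:N, 4:O, 5:O, 6:O, 7:C, 8:O, 9:C edges: (2,5,1); (2,6,1); (2,7,1); (4,2,1); (6,3,2); (7,8,2); (8,4,1); (9,2,1)
step 2: rule r1; match: 0->7, 1->8, 2->2; deleted nodes (none); deleted edges (7,8,2); added nodes (none); added edges (7,2,1); (7,8,1); result: nodes: 2:C, 3:N, 4:O, 5:O, 6:O, 7:C, 8:O, 9:C edges: (2,5,1); (2,6,1); (2,7,1); (4,2,1); (6,3,2); (7,2,1); (7,8,1); (8,4,1); (9,2,1)
step 3: rule r2; match: 0->2, 1->7, 2->9; deleted nodes 7; deleted edges (2,7,1); (7,2,1); (7,8,1); added nodes (none); added edges (2,9,1); result: nodes: 2:C, 3:N, 4:O, 5:O, 6:O, 8:O, 9:C edges: (2,5,1); (2,6,1); (2,9,1); (4,2,1); (6,3,2); (8,4,1); (9,2,1)
final:
nodes: 2:C, 3:N, 4:O, 5:O, 6:O, 8:O, 9:C
edges: (2,5,1); (2,6,1); (2,9,1); (4,2,1); (6,3,2); (8,4,1); (9,2,1)


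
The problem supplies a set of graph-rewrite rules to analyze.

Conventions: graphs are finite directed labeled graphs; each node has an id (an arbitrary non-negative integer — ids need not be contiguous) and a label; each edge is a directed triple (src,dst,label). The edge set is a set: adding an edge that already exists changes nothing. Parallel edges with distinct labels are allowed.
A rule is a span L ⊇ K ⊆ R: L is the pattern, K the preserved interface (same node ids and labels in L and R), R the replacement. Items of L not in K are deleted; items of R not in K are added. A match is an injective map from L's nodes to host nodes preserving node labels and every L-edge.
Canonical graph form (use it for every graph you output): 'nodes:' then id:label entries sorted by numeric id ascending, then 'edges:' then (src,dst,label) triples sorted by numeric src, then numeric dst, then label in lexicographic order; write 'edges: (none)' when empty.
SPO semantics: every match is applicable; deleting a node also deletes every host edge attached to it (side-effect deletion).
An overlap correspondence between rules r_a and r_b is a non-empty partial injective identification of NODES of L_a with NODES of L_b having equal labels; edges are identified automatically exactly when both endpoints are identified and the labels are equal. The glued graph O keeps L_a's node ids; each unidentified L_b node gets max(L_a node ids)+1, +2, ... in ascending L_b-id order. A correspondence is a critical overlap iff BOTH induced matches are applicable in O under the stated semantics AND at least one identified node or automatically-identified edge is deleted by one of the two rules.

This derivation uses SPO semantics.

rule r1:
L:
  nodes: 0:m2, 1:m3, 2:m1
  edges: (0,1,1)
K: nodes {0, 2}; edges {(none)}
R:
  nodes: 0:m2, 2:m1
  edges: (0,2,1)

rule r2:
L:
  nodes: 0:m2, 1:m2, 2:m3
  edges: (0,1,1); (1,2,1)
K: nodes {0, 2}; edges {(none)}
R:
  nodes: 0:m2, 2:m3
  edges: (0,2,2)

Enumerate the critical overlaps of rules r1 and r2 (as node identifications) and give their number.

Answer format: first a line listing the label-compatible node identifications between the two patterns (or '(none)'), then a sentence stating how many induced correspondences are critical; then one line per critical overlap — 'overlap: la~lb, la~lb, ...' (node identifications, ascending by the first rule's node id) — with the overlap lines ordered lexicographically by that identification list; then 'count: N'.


label-compatible node identifications between L(r1) and L(r2): 0~0, 0~1, 1~2
4 of the induced correspondences are critical overlaps of r1 and r2.
overlap: 0~0, 1~2
overlap: 0~1
overlap: 0~1, 1~2
overlap: 1~2
count: 4
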